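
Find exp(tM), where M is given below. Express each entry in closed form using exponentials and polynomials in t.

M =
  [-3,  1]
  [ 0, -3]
e^{tM} =
  [exp(-3*t), t*exp(-3*t)]
  [0, exp(-3*t)]

Strategy: write M = P · J · P⁻¹ where J is a Jordan canonical form, so e^{tM} = P · e^{tJ} · P⁻¹, and e^{tJ} can be computed block-by-block.

M has Jordan form
J =
  [-3,  1]
  [ 0, -3]
(up to reordering of blocks).

Per-block formulas:
  For a 2×2 Jordan block J_2(-3): exp(t · J_2(-3)) = e^(-3t)·(I + t·N), where N is the 2×2 nilpotent shift.

After assembling e^{tJ} and conjugating by P, we get:

e^{tM} =
  [exp(-3*t), t*exp(-3*t)]
  [0, exp(-3*t)]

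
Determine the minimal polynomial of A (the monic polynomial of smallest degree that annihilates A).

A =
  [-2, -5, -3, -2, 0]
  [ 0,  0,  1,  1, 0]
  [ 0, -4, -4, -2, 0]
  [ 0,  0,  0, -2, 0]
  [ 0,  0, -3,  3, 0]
x^4 + 6*x^3 + 12*x^2 + 8*x

The characteristic polynomial is χ_A(x) = x*(x + 2)^4, so the eigenvalues are known. The minimal polynomial is
  m_A(x) = Π_λ (x − λ)^{k_λ}
where k_λ is the size of the *largest* Jordan block for λ (equivalently, the smallest k with (A − λI)^k v = 0 for every generalised eigenvector v of λ).

  λ = -2: largest Jordan block has size 3, contributing (x + 2)^3
  λ = 0: largest Jordan block has size 1, contributing (x − 0)

So m_A(x) = x*(x + 2)^3 = x^4 + 6*x^3 + 12*x^2 + 8*x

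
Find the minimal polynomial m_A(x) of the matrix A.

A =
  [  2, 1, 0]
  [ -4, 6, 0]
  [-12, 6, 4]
x^2 - 8*x + 16

The characteristic polynomial is χ_A(x) = (x - 4)^3, so the eigenvalues are known. The minimal polynomial is
  m_A(x) = Π_λ (x − λ)^{k_λ}
where k_λ is the size of the *largest* Jordan block for λ (equivalently, the smallest k with (A − λI)^k v = 0 for every generalised eigenvector v of λ).

  λ = 4: largest Jordan block has size 2, contributing (x − 4)^2

So m_A(x) = (x - 4)^2 = x^2 - 8*x + 16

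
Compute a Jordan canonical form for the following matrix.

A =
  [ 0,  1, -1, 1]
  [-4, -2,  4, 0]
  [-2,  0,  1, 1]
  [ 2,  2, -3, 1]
J_2(0) ⊕ J_2(0)

The characteristic polynomial is
  det(x·I − A) = x^4

Eigenvalues and multiplicities (the geometric multiplicity of λ is n − rank(A − λI), which equals the number of Jordan blocks for λ):
  λ = 0: algebraic multiplicity = 4, geometric multiplicity = 2

Determining the block sizes for each eigenvalue:
  λ = 0: with am = 4 and gm = 2, the partition is not yet determined (e.g. several partitions of 4 into 2 parts exist). Let N = A − (0)·I. Computing rank(N^1) = 2, rank(N^2) = 0; the number of blocks of size ≥ j is rank(N^{j−1}) − rank(N^j), giving [2, 2]. So we have 2 block(s) of size 2 → block sizes [2, 2]

Assembling the blocks gives a Jordan form
J =
  [0, 1, 0, 0]
  [0, 0, 0, 0]
  [0, 0, 0, 1]
  [0, 0, 0, 0]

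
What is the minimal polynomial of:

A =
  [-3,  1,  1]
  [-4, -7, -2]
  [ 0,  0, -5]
x^2 + 10*x + 25

The characteristic polynomial is χ_A(x) = (x + 5)^3, so the eigenvalues are known. The minimal polynomial is
  m_A(x) = Π_λ (x − λ)^{k_λ}
where k_λ is the size of the *largest* Jordan block for λ (equivalently, the smallest k with (A − λI)^k v = 0 for every generalised eigenvector v of λ).

  λ = -5: largest Jordan block has size 2, contributing (x + 5)^2

So m_A(x) = (x + 5)^2 = x^2 + 10*x + 25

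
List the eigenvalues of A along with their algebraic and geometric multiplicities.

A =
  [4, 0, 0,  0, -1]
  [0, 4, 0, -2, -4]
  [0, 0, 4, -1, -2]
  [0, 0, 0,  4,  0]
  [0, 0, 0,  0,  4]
λ = 4: alg = 5, geom = 3

Step 1 — factor the characteristic polynomial to read off the algebraic multiplicities:
  χ_A(x) = (x - 4)^5

Step 2 — compute geometric multiplicities via the rank-nullity identity g(λ) = n − rank(A − λI):
  rank(A − (4)·I) = 2, so dim ker(A − (4)·I) = n − 2 = 3

Summary:
  λ = 4: algebraic multiplicity = 5, geometric multiplicity = 3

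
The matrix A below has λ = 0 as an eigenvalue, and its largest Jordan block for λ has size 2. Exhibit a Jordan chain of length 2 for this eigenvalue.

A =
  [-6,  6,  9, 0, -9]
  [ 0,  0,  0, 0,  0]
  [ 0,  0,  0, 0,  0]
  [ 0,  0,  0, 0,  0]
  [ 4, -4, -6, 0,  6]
A Jordan chain for λ = 0 of length 2:
v_1 = (-6, 0, 0, 0, 4)ᵀ
v_2 = (1, 0, 0, 0, 0)ᵀ

Let N = A − (0)·I. We want v_2 with N^2 v_2 = 0 but N^1 v_2 ≠ 0; then v_{j-1} := N · v_j for j = 2, …, 2.

Pick v_2 = (1, 0, 0, 0, 0)ᵀ.
Then v_1 = N · v_2 = (-6, 0, 0, 0, 4)ᵀ.

Sanity check: (A − (0)·I) v_1 = (0, 0, 0, 0, 0)ᵀ = 0. ✓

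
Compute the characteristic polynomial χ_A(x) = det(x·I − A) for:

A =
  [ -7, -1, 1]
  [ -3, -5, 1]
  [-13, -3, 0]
x^3 + 12*x^2 + 48*x + 64

Expanding det(x·I − A) (e.g. by cofactor expansion or by noting that A is similar to its Jordan form J, which has the same characteristic polynomial as A) gives
  χ_A(x) = x^3 + 12*x^2 + 48*x + 64
which factors as (x + 4)^3. The eigenvalues (with algebraic multiplicities) are λ = -4 with multiplicity 3.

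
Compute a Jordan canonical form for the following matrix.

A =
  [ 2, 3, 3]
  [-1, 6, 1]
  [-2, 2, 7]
J_2(5) ⊕ J_1(5)

The characteristic polynomial is
  det(x·I − A) = x^3 - 15*x^2 + 75*x - 125 = (x - 5)^3

Eigenvalues and multiplicities (the geometric multiplicity of λ is n − rank(A − λI), which equals the number of Jordan blocks for λ):
  λ = 5: algebraic multiplicity = 3, geometric multiplicity = 2

Determining the block sizes for each eigenvalue:
  λ = 5: 2 blocks summing to 3 forces exactly one block of size 2 and the rest size 1 → block sizes [2, 1]

Assembling the blocks gives a Jordan form
J =
  [5, 1, 0]
  [0, 5, 0]
  [0, 0, 5]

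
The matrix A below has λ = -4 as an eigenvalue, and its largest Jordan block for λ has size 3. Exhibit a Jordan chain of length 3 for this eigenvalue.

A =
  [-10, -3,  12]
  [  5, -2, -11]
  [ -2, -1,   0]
A Jordan chain for λ = -4 of length 3:
v_1 = (-3, 2, -1)ᵀ
v_2 = (-6, 5, -2)ᵀ
v_3 = (1, 0, 0)ᵀ

Let N = A − (-4)·I. We want v_3 with N^3 v_3 = 0 but N^2 v_3 ≠ 0; then v_{j-1} := N · v_j for j = 3, …, 2.

Pick v_3 = (1, 0, 0)ᵀ.
Then v_2 = N · v_3 = (-6, 5, -2)ᵀ.
Then v_1 = N · v_2 = (-3, 2, -1)ᵀ.

Sanity check: (A − (-4)·I) v_1 = (0, 0, 0)ᵀ = 0. ✓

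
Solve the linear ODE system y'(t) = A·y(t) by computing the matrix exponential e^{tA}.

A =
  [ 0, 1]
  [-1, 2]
e^{tA} =
  [-t*exp(t) + exp(t), t*exp(t)]
  [-t*exp(t), t*exp(t) + exp(t)]

Strategy: write A = P · J · P⁻¹ where J is a Jordan canonical form, so e^{tA} = P · e^{tJ} · P⁻¹, and e^{tJ} can be computed block-by-block.

A has Jordan form
J =
  [1, 1]
  [0, 1]
(up to reordering of blocks).

Per-block formulas:
  For a 2×2 Jordan block J_2(1): exp(t · J_2(1)) = e^(1t)·(I + t·N), where N is the 2×2 nilpotent shift.

After assembling e^{tJ} and conjugating by P, we get:

e^{tA} =
  [-t*exp(t) + exp(t), t*exp(t)]
  [-t*exp(t), t*exp(t) + exp(t)]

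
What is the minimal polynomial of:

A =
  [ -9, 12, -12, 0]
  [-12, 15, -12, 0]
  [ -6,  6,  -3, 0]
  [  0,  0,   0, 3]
x^2 - 9

The characteristic polynomial is χ_A(x) = (x - 3)^3*(x + 3), so the eigenvalues are known. The minimal polynomial is
  m_A(x) = Π_λ (x − λ)^{k_λ}
where k_λ is the size of the *largest* Jordan block for λ (equivalently, the smallest k with (A − λI)^k v = 0 for every generalised eigenvector v of λ).

  λ = -3: largest Jordan block has size 1, contributing (x + 3)
  λ = 3: largest Jordan block has size 1, contributing (x − 3)

So m_A(x) = (x - 3)*(x + 3) = x^2 - 9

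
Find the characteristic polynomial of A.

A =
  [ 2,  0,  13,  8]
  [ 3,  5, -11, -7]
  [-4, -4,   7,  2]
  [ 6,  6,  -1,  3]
x^4 - 17*x^3 + 105*x^2 - 275*x + 250

Expanding det(x·I − A) (e.g. by cofactor expansion or by noting that A is similar to its Jordan form J, which has the same characteristic polynomial as A) gives
  χ_A(x) = x^4 - 17*x^3 + 105*x^2 - 275*x + 250
which factors as (x - 5)^3*(x - 2). The eigenvalues (with algebraic multiplicities) are λ = 2 with multiplicity 1, λ = 5 with multiplicity 3.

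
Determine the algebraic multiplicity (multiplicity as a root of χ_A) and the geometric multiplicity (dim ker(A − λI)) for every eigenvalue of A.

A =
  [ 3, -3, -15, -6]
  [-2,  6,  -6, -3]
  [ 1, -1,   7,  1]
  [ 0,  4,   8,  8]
λ = 6: alg = 4, geom = 2

Step 1 — factor the characteristic polynomial to read off the algebraic multiplicities:
  χ_A(x) = (x - 6)^4

Step 2 — compute geometric multiplicities via the rank-nullity identity g(λ) = n − rank(A − λI):
  rank(A − (6)·I) = 2, so dim ker(A − (6)·I) = n − 2 = 2

Summary:
  λ = 6: algebraic multiplicity = 4, geometric multiplicity = 2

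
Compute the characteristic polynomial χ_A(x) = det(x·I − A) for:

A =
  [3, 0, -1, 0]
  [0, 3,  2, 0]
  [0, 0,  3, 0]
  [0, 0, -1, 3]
x^4 - 12*x^3 + 54*x^2 - 108*x + 81

Expanding det(x·I − A) (e.g. by cofactor expansion or by noting that A is similar to its Jordan form J, which has the same characteristic polynomial as A) gives
  χ_A(x) = x^4 - 12*x^3 + 54*x^2 - 108*x + 81
which factors as (x - 3)^4. The eigenvalues (with algebraic multiplicities) are λ = 3 with multiplicity 4.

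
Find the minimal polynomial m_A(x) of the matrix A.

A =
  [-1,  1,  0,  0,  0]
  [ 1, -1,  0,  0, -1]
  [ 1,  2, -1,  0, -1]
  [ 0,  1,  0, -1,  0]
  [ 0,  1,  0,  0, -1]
x^3 + 3*x^2 + 3*x + 1

The characteristic polynomial is χ_A(x) = (x + 1)^5, so the eigenvalues are known. The minimal polynomial is
  m_A(x) = Π_λ (x − λ)^{k_λ}
where k_λ is the size of the *largest* Jordan block for λ (equivalently, the smallest k with (A − λI)^k v = 0 for every generalised eigenvector v of λ).

  λ = -1: largest Jordan block has size 3, contributing (x + 1)^3

So m_A(x) = (x + 1)^3 = x^3 + 3*x^2 + 3*x + 1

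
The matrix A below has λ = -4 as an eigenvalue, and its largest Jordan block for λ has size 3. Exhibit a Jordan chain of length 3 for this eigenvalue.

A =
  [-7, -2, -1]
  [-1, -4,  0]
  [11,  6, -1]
A Jordan chain for λ = -4 of length 3:
v_1 = (0, 3, -6)ᵀ
v_2 = (-3, -1, 11)ᵀ
v_3 = (1, 0, 0)ᵀ

Let N = A − (-4)·I. We want v_3 with N^3 v_3 = 0 but N^2 v_3 ≠ 0; then v_{j-1} := N · v_j for j = 3, …, 2.

Pick v_3 = (1, 0, 0)ᵀ.
Then v_2 = N · v_3 = (-3, -1, 11)ᵀ.
Then v_1 = N · v_2 = (0, 3, -6)ᵀ.

Sanity check: (A − (-4)·I) v_1 = (0, 0, 0)ᵀ = 0. ✓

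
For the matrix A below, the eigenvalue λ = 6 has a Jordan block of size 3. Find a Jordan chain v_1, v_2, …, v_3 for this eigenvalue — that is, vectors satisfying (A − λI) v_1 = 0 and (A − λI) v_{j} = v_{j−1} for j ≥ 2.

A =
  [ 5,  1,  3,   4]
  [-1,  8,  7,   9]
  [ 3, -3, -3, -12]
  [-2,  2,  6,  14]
A Jordan chain for λ = 6 of length 3:
v_1 = (1, 2, -3, 2)ᵀ
v_2 = (-1, -1, 3, -2)ᵀ
v_3 = (1, 0, 0, 0)ᵀ

Let N = A − (6)·I. We want v_3 with N^3 v_3 = 0 but N^2 v_3 ≠ 0; then v_{j-1} := N · v_j for j = 3, …, 2.

Pick v_3 = (1, 0, 0, 0)ᵀ.
Then v_2 = N · v_3 = (-1, -1, 3, -2)ᵀ.
Then v_1 = N · v_2 = (1, 2, -3, 2)ᵀ.

Sanity check: (A − (6)·I) v_1 = (0, 0, 0, 0)ᵀ = 0. ✓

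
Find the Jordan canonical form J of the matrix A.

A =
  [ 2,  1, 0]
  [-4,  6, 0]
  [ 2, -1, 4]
J_2(4) ⊕ J_1(4)

The characteristic polynomial is
  det(x·I − A) = x^3 - 12*x^2 + 48*x - 64 = (x - 4)^3

Eigenvalues and multiplicities (the geometric multiplicity of λ is n − rank(A − λI), which equals the number of Jordan blocks for λ):
  λ = 4: algebraic multiplicity = 3, geometric multiplicity = 2

Determining the block sizes for each eigenvalue:
  λ = 4: 2 blocks summing to 3 forces exactly one block of size 2 and the rest size 1 → block sizes [2, 1]

Assembling the blocks gives a Jordan form
J =
  [4, 1, 0]
  [0, 4, 0]
  [0, 0, 4]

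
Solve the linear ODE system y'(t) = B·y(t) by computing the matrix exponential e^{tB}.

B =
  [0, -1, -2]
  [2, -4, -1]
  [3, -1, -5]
e^{tB} =
  [t^2*exp(-3*t)/2 + 3*t*exp(-3*t) + exp(-3*t), -t*exp(-3*t), -t^2*exp(-3*t)/2 - 2*t*exp(-3*t)]
  [t^2*exp(-3*t)/2 + 2*t*exp(-3*t), -t*exp(-3*t) + exp(-3*t), -t^2*exp(-3*t)/2 - t*exp(-3*t)]
  [t^2*exp(-3*t)/2 + 3*t*exp(-3*t), -t*exp(-3*t), -t^2*exp(-3*t)/2 - 2*t*exp(-3*t) + exp(-3*t)]

Strategy: write B = P · J · P⁻¹ where J is a Jordan canonical form, so e^{tB} = P · e^{tJ} · P⁻¹, and e^{tJ} can be computed block-by-block.

B has Jordan form
J =
  [-3,  1,  0]
  [ 0, -3,  1]
  [ 0,  0, -3]
(up to reordering of blocks).

Per-block formulas:
  For a 3×3 Jordan block J_3(-3): exp(t · J_3(-3)) = e^(-3t)·(I + t·N + (t^2/2)·N^2), where N is the 3×3 nilpotent shift.

After assembling e^{tJ} and conjugating by P, we get:

e^{tB} =
  [t^2*exp(-3*t)/2 + 3*t*exp(-3*t) + exp(-3*t), -t*exp(-3*t), -t^2*exp(-3*t)/2 - 2*t*exp(-3*t)]
  [t^2*exp(-3*t)/2 + 2*t*exp(-3*t), -t*exp(-3*t) + exp(-3*t), -t^2*exp(-3*t)/2 - t*exp(-3*t)]
  [t^2*exp(-3*t)/2 + 3*t*exp(-3*t), -t*exp(-3*t), -t^2*exp(-3*t)/2 - 2*t*exp(-3*t) + exp(-3*t)]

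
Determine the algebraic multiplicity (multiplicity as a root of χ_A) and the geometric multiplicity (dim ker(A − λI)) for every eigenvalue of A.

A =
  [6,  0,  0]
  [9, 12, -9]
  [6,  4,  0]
λ = 6: alg = 3, geom = 2

Step 1 — factor the characteristic polynomial to read off the algebraic multiplicities:
  χ_A(x) = (x - 6)^3

Step 2 — compute geometric multiplicities via the rank-nullity identity g(λ) = n − rank(A − λI):
  rank(A − (6)·I) = 1, so dim ker(A − (6)·I) = n − 1 = 2

Summary:
  λ = 6: algebraic multiplicity = 3, geometric multiplicity = 2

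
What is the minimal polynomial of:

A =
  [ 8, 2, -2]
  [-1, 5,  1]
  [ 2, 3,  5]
x^3 - 18*x^2 + 108*x - 216

The characteristic polynomial is χ_A(x) = (x - 6)^3, so the eigenvalues are known. The minimal polynomial is
  m_A(x) = Π_λ (x − λ)^{k_λ}
where k_λ is the size of the *largest* Jordan block for λ (equivalently, the smallest k with (A − λI)^k v = 0 for every generalised eigenvector v of λ).

  λ = 6: largest Jordan block has size 3, contributing (x − 6)^3

So m_A(x) = (x - 6)^3 = x^3 - 18*x^2 + 108*x - 216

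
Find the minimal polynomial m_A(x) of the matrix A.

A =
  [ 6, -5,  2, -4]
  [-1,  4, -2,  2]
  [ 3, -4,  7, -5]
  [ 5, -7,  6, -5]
x^2 - 6*x + 9

The characteristic polynomial is χ_A(x) = (x - 3)^4, so the eigenvalues are known. The minimal polynomial is
  m_A(x) = Π_λ (x − λ)^{k_λ}
where k_λ is the size of the *largest* Jordan block for λ (equivalently, the smallest k with (A − λI)^k v = 0 for every generalised eigenvector v of λ).

  λ = 3: largest Jordan block has size 2, contributing (x − 3)^2

So m_A(x) = (x - 3)^2 = x^2 - 6*x + 9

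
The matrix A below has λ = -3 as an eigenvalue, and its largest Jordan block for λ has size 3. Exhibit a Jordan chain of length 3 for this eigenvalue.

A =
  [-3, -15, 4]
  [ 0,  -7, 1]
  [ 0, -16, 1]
A Jordan chain for λ = -3 of length 3:
v_1 = (-4, 0, 0)ᵀ
v_2 = (-15, -4, -16)ᵀ
v_3 = (0, 1, 0)ᵀ

Let N = A − (-3)·I. We want v_3 with N^3 v_3 = 0 but N^2 v_3 ≠ 0; then v_{j-1} := N · v_j for j = 3, …, 2.

Pick v_3 = (0, 1, 0)ᵀ.
Then v_2 = N · v_3 = (-15, -4, -16)ᵀ.
Then v_1 = N · v_2 = (-4, 0, 0)ᵀ.

Sanity check: (A − (-3)·I) v_1 = (0, 0, 0)ᵀ = 0. ✓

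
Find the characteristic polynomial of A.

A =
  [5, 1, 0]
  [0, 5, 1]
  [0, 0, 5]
x^3 - 15*x^2 + 75*x - 125

Expanding det(x·I − A) (e.g. by cofactor expansion or by noting that A is similar to its Jordan form J, which has the same characteristic polynomial as A) gives
  χ_A(x) = x^3 - 15*x^2 + 75*x - 125
which factors as (x - 5)^3. The eigenvalues (with algebraic multiplicities) are λ = 5 with multiplicity 3.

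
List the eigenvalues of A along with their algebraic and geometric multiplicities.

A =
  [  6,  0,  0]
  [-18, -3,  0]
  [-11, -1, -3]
λ = -3: alg = 2, geom = 1; λ = 6: alg = 1, geom = 1

Step 1 — factor the characteristic polynomial to read off the algebraic multiplicities:
  χ_A(x) = (x - 6)*(x + 3)^2

Step 2 — compute geometric multiplicities via the rank-nullity identity g(λ) = n − rank(A − λI):
  rank(A − (-3)·I) = 2, so dim ker(A − (-3)·I) = n − 2 = 1
  rank(A − (6)·I) = 2, so dim ker(A − (6)·I) = n − 2 = 1

Summary:
  λ = -3: algebraic multiplicity = 2, geometric multiplicity = 1
  λ = 6: algebraic multiplicity = 1, geometric multiplicity = 1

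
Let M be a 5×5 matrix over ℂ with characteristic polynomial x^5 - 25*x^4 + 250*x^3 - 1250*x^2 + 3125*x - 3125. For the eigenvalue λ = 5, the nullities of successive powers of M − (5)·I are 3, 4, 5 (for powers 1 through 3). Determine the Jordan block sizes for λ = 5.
Block sizes for λ = 5: [3, 1, 1]

From the dimensions of kernels of powers, the number of Jordan blocks of size at least j is d_j − d_{j−1} where d_j = dim ker(N^j) (with d_0 = 0). Computing the differences gives [3, 1, 1].
The number of blocks of size exactly k is (#blocks of size ≥ k) − (#blocks of size ≥ k + 1), so the partition is: 2 block(s) of size 1, 1 block(s) of size 3.
In nonincreasing order the block sizes are [3, 1, 1].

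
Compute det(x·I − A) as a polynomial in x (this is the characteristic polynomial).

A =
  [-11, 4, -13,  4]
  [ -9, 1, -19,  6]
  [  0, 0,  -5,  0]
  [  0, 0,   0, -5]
x^4 + 20*x^3 + 150*x^2 + 500*x + 625

Expanding det(x·I − A) (e.g. by cofactor expansion or by noting that A is similar to its Jordan form J, which has the same characteristic polynomial as A) gives
  χ_A(x) = x^4 + 20*x^3 + 150*x^2 + 500*x + 625
which factors as (x + 5)^4. The eigenvalues (with algebraic multiplicities) are λ = -5 with multiplicity 4.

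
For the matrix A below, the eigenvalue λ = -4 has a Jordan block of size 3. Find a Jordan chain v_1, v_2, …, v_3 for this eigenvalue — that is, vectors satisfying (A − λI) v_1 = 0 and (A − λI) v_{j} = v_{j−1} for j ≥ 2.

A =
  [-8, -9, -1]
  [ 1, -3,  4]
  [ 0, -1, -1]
A Jordan chain for λ = -4 of length 3:
v_1 = (7, -3, -1)ᵀ
v_2 = (-4, 1, 0)ᵀ
v_3 = (1, 0, 0)ᵀ

Let N = A − (-4)·I. We want v_3 with N^3 v_3 = 0 but N^2 v_3 ≠ 0; then v_{j-1} := N · v_j for j = 3, …, 2.

Pick v_3 = (1, 0, 0)ᵀ.
Then v_2 = N · v_3 = (-4, 1, 0)ᵀ.
Then v_1 = N · v_2 = (7, -3, -1)ᵀ.

Sanity check: (A − (-4)·I) v_1 = (0, 0, 0)ᵀ = 0. ✓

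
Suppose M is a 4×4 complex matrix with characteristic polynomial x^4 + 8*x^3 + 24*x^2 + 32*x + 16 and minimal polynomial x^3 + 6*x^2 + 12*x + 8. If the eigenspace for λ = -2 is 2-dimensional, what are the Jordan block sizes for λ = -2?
Block sizes for λ = -2: [3, 1]

Step 1 — from the characteristic polynomial, algebraic multiplicity of λ = -2 is 4. From dim ker(M − (-2)·I) = 2, there are exactly 2 Jordan blocks for λ = -2.
Step 2 — from the minimal polynomial, the factor (x + 2)^3 tells us the largest block for λ = -2 has size 3.
Step 3 — with total size 4, 2 blocks, and largest block 3, the block sizes (in nonincreasing order) are [3, 1].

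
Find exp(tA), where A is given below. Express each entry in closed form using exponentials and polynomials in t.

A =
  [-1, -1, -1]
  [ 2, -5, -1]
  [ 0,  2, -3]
e^{tA} =
  [t^2*exp(-3*t) + 2*t*exp(-3*t) + exp(-3*t), -t^2*exp(-3*t) - t*exp(-3*t), -t^2*exp(-3*t)/2 - t*exp(-3*t)]
  [2*t*exp(-3*t), -2*t*exp(-3*t) + exp(-3*t), -t*exp(-3*t)]
  [2*t^2*exp(-3*t), -2*t^2*exp(-3*t) + 2*t*exp(-3*t), -t^2*exp(-3*t) + exp(-3*t)]

Strategy: write A = P · J · P⁻¹ where J is a Jordan canonical form, so e^{tA} = P · e^{tJ} · P⁻¹, and e^{tJ} can be computed block-by-block.

A has Jordan form
J =
  [-3,  1,  0]
  [ 0, -3,  1]
  [ 0,  0, -3]
(up to reordering of blocks).

Per-block formulas:
  For a 3×3 Jordan block J_3(-3): exp(t · J_3(-3)) = e^(-3t)·(I + t·N + (t^2/2)·N^2), where N is the 3×3 nilpotent shift.

After assembling e^{tJ} and conjugating by P, we get:

e^{tA} =
  [t^2*exp(-3*t) + 2*t*exp(-3*t) + exp(-3*t), -t^2*exp(-3*t) - t*exp(-3*t), -t^2*exp(-3*t)/2 - t*exp(-3*t)]
  [2*t*exp(-3*t), -2*t*exp(-3*t) + exp(-3*t), -t*exp(-3*t)]
  [2*t^2*exp(-3*t), -2*t^2*exp(-3*t) + 2*t*exp(-3*t), -t^2*exp(-3*t) + exp(-3*t)]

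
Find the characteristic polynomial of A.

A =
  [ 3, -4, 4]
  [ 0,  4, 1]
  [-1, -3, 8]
x^3 - 15*x^2 + 75*x - 125

Expanding det(x·I − A) (e.g. by cofactor expansion or by noting that A is similar to its Jordan form J, which has the same characteristic polynomial as A) gives
  χ_A(x) = x^3 - 15*x^2 + 75*x - 125
which factors as (x - 5)^3. The eigenvalues (with algebraic multiplicities) are λ = 5 with multiplicity 3.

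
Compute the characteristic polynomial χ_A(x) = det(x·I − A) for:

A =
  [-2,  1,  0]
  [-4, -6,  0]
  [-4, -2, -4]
x^3 + 12*x^2 + 48*x + 64

Expanding det(x·I − A) (e.g. by cofactor expansion or by noting that A is similar to its Jordan form J, which has the same characteristic polynomial as A) gives
  χ_A(x) = x^3 + 12*x^2 + 48*x + 64
which factors as (x + 4)^3. The eigenvalues (with algebraic multiplicities) are λ = -4 with multiplicity 3.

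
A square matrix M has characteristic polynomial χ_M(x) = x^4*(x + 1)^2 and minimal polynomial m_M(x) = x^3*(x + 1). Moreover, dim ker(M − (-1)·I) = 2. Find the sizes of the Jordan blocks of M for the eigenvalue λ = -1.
Block sizes for λ = -1: [1, 1]

Step 1 — from the characteristic polynomial, algebraic multiplicity of λ = -1 is 2. From dim ker(M − (-1)·I) = 2, there are exactly 2 Jordan blocks for λ = -1.
Step 2 — from the minimal polynomial, the factor (x + 1) tells us the largest block for λ = -1 has size 1.
Step 3 — with total size 2, 2 blocks, and largest block 1, the block sizes (in nonincreasing order) are [1, 1].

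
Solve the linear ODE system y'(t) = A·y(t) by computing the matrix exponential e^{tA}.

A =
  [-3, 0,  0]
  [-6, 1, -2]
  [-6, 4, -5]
e^{tA} =
  [exp(-3*t), 0, 0]
  [-3*exp(-t) + 3*exp(-3*t), 2*exp(-t) - exp(-3*t), -exp(-t) + exp(-3*t)]
  [-3*exp(-t) + 3*exp(-3*t), 2*exp(-t) - 2*exp(-3*t), -exp(-t) + 2*exp(-3*t)]

Strategy: write A = P · J · P⁻¹ where J is a Jordan canonical form, so e^{tA} = P · e^{tJ} · P⁻¹, and e^{tJ} can be computed block-by-block.

A has Jordan form
J =
  [-3,  0,  0]
  [ 0, -3,  0]
  [ 0,  0, -1]
(up to reordering of blocks).

Per-block formulas:
  For a 1×1 block at λ = -3: exp(t · [-3]) = [e^(-3t)].
  For a 1×1 block at λ = -1: exp(t · [-1]) = [e^(-1t)].

After assembling e^{tJ} and conjugating by P, we get:

e^{tA} =
  [exp(-3*t), 0, 0]
  [-3*exp(-t) + 3*exp(-3*t), 2*exp(-t) - exp(-3*t), -exp(-t) + exp(-3*t)]
  [-3*exp(-t) + 3*exp(-3*t), 2*exp(-t) - 2*exp(-3*t), -exp(-t) + 2*exp(-3*t)]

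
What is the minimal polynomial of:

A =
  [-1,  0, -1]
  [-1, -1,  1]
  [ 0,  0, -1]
x^3 + 3*x^2 + 3*x + 1

The characteristic polynomial is χ_A(x) = (x + 1)^3, so the eigenvalues are known. The minimal polynomial is
  m_A(x) = Π_λ (x − λ)^{k_λ}
where k_λ is the size of the *largest* Jordan block for λ (equivalently, the smallest k with (A − λI)^k v = 0 for every generalised eigenvector v of λ).

  λ = -1: largest Jordan block has size 3, contributing (x + 1)^3

So m_A(x) = (x + 1)^3 = x^3 + 3*x^2 + 3*x + 1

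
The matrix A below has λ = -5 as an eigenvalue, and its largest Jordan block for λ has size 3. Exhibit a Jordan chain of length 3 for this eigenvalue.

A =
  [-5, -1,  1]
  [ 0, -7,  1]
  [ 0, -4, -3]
A Jordan chain for λ = -5 of length 3:
v_1 = (-2, 0, 0)ᵀ
v_2 = (-1, -2, -4)ᵀ
v_3 = (0, 1, 0)ᵀ

Let N = A − (-5)·I. We want v_3 with N^3 v_3 = 0 but N^2 v_3 ≠ 0; then v_{j-1} := N · v_j for j = 3, …, 2.

Pick v_3 = (0, 1, 0)ᵀ.
Then v_2 = N · v_3 = (-1, -2, -4)ᵀ.
Then v_1 = N · v_2 = (-2, 0, 0)ᵀ.

Sanity check: (A − (-5)·I) v_1 = (0, 0, 0)ᵀ = 0. ✓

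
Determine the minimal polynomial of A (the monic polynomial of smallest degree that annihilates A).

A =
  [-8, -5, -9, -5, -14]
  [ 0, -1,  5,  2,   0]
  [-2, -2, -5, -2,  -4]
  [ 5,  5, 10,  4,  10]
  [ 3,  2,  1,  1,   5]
x^3 + 3*x^2 + 3*x + 1

The characteristic polynomial is χ_A(x) = (x + 1)^5, so the eigenvalues are known. The minimal polynomial is
  m_A(x) = Π_λ (x − λ)^{k_λ}
where k_λ is the size of the *largest* Jordan block for λ (equivalently, the smallest k with (A − λI)^k v = 0 for every generalised eigenvector v of λ).

  λ = -1: largest Jordan block has size 3, contributing (x + 1)^3

So m_A(x) = (x + 1)^3 = x^3 + 3*x^2 + 3*x + 1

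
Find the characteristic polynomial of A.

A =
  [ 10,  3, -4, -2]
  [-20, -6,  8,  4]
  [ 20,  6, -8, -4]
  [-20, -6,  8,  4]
x^4

Expanding det(x·I − A) (e.g. by cofactor expansion or by noting that A is similar to its Jordan form J, which has the same characteristic polynomial as A) gives
  χ_A(x) = x^4
which factors as x^4. The eigenvalues (with algebraic multiplicities) are λ = 0 with multiplicity 4.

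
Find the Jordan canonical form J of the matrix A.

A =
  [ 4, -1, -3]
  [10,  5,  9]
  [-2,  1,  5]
J_1(2) ⊕ J_2(6)

The characteristic polynomial is
  det(x·I − A) = x^3 - 14*x^2 + 60*x - 72 = (x - 6)^2*(x - 2)

Eigenvalues and multiplicities (the geometric multiplicity of λ is n − rank(A − λI), which equals the number of Jordan blocks for λ):
  λ = 2: algebraic multiplicity = 1, geometric multiplicity = 1
  λ = 6: algebraic multiplicity = 2, geometric multiplicity = 1

Determining the block sizes for each eigenvalue:
  λ = 2: one block (gm = 1), so the single block has size am = 1 → block sizes [1]
  λ = 6: one block (gm = 1), so the single block has size am = 2 → block sizes [2]

Assembling the blocks gives a Jordan form
J =
  [2, 0, 0]
  [0, 6, 1]
  [0, 0, 6]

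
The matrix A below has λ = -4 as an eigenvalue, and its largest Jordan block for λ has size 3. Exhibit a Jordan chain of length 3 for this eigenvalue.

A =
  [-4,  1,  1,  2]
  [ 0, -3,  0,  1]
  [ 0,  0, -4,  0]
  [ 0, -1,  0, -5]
A Jordan chain for λ = -4 of length 3:
v_1 = (-1, 0, 0, 0)ᵀ
v_2 = (1, 1, 0, -1)ᵀ
v_3 = (0, 1, 0, 0)ᵀ

Let N = A − (-4)·I. We want v_3 with N^3 v_3 = 0 but N^2 v_3 ≠ 0; then v_{j-1} := N · v_j for j = 3, …, 2.

Pick v_3 = (0, 1, 0, 0)ᵀ.
Then v_2 = N · v_3 = (1, 1, 0, -1)ᵀ.
Then v_1 = N · v_2 = (-1, 0, 0, 0)ᵀ.

Sanity check: (A − (-4)·I) v_1 = (0, 0, 0, 0)ᵀ = 0. ✓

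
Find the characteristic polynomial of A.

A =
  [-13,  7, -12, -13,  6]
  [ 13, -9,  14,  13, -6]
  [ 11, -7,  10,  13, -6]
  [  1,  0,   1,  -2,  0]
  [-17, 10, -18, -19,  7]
x^5 + 7*x^4 + 16*x^3 + 8*x^2 - 16*x - 16

Expanding det(x·I − A) (e.g. by cofactor expansion or by noting that A is similar to its Jordan form J, which has the same characteristic polynomial as A) gives
  χ_A(x) = x^5 + 7*x^4 + 16*x^3 + 8*x^2 - 16*x - 16
which factors as (x - 1)*(x + 2)^4. The eigenvalues (with algebraic multiplicities) are λ = -2 with multiplicity 4, λ = 1 with multiplicity 1.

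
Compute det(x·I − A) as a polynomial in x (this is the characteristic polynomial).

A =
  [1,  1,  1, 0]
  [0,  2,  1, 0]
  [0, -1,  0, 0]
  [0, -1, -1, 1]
x^4 - 4*x^3 + 6*x^2 - 4*x + 1

Expanding det(x·I − A) (e.g. by cofactor expansion or by noting that A is similar to its Jordan form J, which has the same characteristic polynomial as A) gives
  χ_A(x) = x^4 - 4*x^3 + 6*x^2 - 4*x + 1
which factors as (x - 1)^4. The eigenvalues (with algebraic multiplicities) are λ = 1 with multiplicity 4.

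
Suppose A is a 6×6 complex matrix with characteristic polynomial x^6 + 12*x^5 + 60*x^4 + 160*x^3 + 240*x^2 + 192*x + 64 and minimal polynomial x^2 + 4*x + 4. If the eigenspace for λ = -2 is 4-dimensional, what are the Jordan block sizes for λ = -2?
Block sizes for λ = -2: [2, 2, 1, 1]

Step 1 — from the characteristic polynomial, algebraic multiplicity of λ = -2 is 6. From dim ker(A − (-2)·I) = 4, there are exactly 4 Jordan blocks for λ = -2.
Step 2 — from the minimal polynomial, the factor (x + 2)^2 tells us the largest block for λ = -2 has size 2.
Step 3 — with total size 6, 4 blocks, and largest block 2, the block sizes (in nonincreasing order) are [2, 2, 1, 1].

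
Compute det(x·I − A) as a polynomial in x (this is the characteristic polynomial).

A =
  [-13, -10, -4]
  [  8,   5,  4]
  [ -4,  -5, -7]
x^3 + 15*x^2 + 75*x + 125

Expanding det(x·I − A) (e.g. by cofactor expansion or by noting that A is similar to its Jordan form J, which has the same characteristic polynomial as A) gives
  χ_A(x) = x^3 + 15*x^2 + 75*x + 125
which factors as (x + 5)^3. The eigenvalues (with algebraic multiplicities) are λ = -5 with multiplicity 3.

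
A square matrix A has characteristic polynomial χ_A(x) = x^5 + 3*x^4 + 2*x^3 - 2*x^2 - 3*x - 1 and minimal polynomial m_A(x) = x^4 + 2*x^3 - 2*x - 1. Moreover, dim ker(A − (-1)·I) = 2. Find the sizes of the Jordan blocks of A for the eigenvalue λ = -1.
Block sizes for λ = -1: [3, 1]

Step 1 — from the characteristic polynomial, algebraic multiplicity of λ = -1 is 4. From dim ker(A − (-1)·I) = 2, there are exactly 2 Jordan blocks for λ = -1.
Step 2 — from the minimal polynomial, the factor (x + 1)^3 tells us the largest block for λ = -1 has size 3.
Step 3 — with total size 4, 2 blocks, and largest block 3, the block sizes (in nonincreasing order) are [3, 1].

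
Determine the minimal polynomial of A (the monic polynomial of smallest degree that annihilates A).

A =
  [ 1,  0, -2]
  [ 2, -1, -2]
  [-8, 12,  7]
x^3 - 7*x^2 + 7*x + 15

The characteristic polynomial is χ_A(x) = (x - 5)*(x - 3)*(x + 1), so the eigenvalues are known. The minimal polynomial is
  m_A(x) = Π_λ (x − λ)^{k_λ}
where k_λ is the size of the *largest* Jordan block for λ (equivalently, the smallest k with (A − λI)^k v = 0 for every generalised eigenvector v of λ).

  λ = -1: largest Jordan block has size 1, contributing (x + 1)
  λ = 3: largest Jordan block has size 1, contributing (x − 3)
  λ = 5: largest Jordan block has size 1, contributing (x − 5)

So m_A(x) = (x - 5)*(x - 3)*(x + 1) = x^3 - 7*x^2 + 7*x + 15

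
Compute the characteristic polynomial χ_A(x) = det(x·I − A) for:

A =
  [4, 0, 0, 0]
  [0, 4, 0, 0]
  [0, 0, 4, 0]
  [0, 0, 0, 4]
x^4 - 16*x^3 + 96*x^2 - 256*x + 256

Expanding det(x·I − A) (e.g. by cofactor expansion or by noting that A is similar to its Jordan form J, which has the same characteristic polynomial as A) gives
  χ_A(x) = x^4 - 16*x^3 + 96*x^2 - 256*x + 256
which factors as (x - 4)^4. The eigenvalues (with algebraic multiplicities) are λ = 4 with multiplicity 4.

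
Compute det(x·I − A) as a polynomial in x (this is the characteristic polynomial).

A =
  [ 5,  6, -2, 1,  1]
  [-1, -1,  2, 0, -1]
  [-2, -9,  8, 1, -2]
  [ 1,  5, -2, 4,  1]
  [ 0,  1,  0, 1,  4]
x^5 - 20*x^4 + 160*x^3 - 640*x^2 + 1280*x - 1024

Expanding det(x·I − A) (e.g. by cofactor expansion or by noting that A is similar to its Jordan form J, which has the same characteristic polynomial as A) gives
  χ_A(x) = x^5 - 20*x^4 + 160*x^3 - 640*x^2 + 1280*x - 1024
which factors as (x - 4)^5. The eigenvalues (with algebraic multiplicities) are λ = 4 with multiplicity 5.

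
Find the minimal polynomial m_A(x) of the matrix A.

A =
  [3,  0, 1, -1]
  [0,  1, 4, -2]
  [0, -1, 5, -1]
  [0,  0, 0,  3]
x^3 - 9*x^2 + 27*x - 27

The characteristic polynomial is χ_A(x) = (x - 3)^4, so the eigenvalues are known. The minimal polynomial is
  m_A(x) = Π_λ (x − λ)^{k_λ}
where k_λ is the size of the *largest* Jordan block for λ (equivalently, the smallest k with (A − λI)^k v = 0 for every generalised eigenvector v of λ).

  λ = 3: largest Jordan block has size 3, contributing (x − 3)^3

So m_A(x) = (x - 3)^3 = x^3 - 9*x^2 + 27*x - 27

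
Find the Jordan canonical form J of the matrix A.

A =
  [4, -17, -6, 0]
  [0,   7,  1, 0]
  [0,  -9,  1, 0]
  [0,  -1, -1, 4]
J_3(4) ⊕ J_1(4)

The characteristic polynomial is
  det(x·I − A) = x^4 - 16*x^3 + 96*x^2 - 256*x + 256 = (x - 4)^4

Eigenvalues and multiplicities (the geometric multiplicity of λ is n − rank(A − λI), which equals the number of Jordan blocks for λ):
  λ = 4: algebraic multiplicity = 4, geometric multiplicity = 2

Determining the block sizes for each eigenvalue:
  λ = 4: with am = 4 and gm = 2, the partition is not yet determined (e.g. several partitions of 4 into 2 parts exist). Let N = A − (4)·I. Computing rank(N^1) = 2, rank(N^2) = 1, rank(N^3) = 0; the number of blocks of size ≥ j is rank(N^{j−1}) − rank(N^j), giving [2, 1, 1]. So we have 1 block(s) of size 3, 1 block(s) of size 1 → block sizes [3, 1]

Assembling the blocks gives a Jordan form
J =
  [4, 1, 0, 0]
  [0, 4, 1, 0]
  [0, 0, 4, 0]
  [0, 0, 0, 4]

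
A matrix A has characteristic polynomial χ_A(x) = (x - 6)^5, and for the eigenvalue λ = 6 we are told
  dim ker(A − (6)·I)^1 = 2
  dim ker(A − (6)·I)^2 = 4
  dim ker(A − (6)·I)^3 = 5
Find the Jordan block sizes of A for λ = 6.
Block sizes for λ = 6: [3, 2]

From the dimensions of kernels of powers, the number of Jordan blocks of size at least j is d_j − d_{j−1} where d_j = dim ker(N^j) (with d_0 = 0). Computing the differences gives [2, 2, 1].
The number of blocks of size exactly k is (#blocks of size ≥ k) − (#blocks of size ≥ k + 1), so the partition is: 1 block(s) of size 2, 1 block(s) of size 3.
In nonincreasing order the block sizes are [3, 2].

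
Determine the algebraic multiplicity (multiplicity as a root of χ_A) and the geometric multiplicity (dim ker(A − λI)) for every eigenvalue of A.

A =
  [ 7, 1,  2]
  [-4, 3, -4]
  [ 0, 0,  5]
λ = 5: alg = 3, geom = 2

Step 1 — factor the characteristic polynomial to read off the algebraic multiplicities:
  χ_A(x) = (x - 5)^3

Step 2 — compute geometric multiplicities via the rank-nullity identity g(λ) = n − rank(A − λI):
  rank(A − (5)·I) = 1, so dim ker(A − (5)·I) = n − 1 = 2

Summary:
  λ = 5: algebraic multiplicity = 3, geometric multiplicity = 2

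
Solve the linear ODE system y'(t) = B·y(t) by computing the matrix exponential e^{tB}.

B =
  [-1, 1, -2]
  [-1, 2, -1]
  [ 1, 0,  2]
e^{tB} =
  [t^2*exp(t)/2 - 2*t*exp(t) + exp(t), -t^2*exp(t)/2 + t*exp(t), t^2*exp(t)/2 - 2*t*exp(t)]
  [-t*exp(t), t*exp(t) + exp(t), -t*exp(t)]
  [-t^2*exp(t)/2 + t*exp(t), t^2*exp(t)/2, -t^2*exp(t)/2 + t*exp(t) + exp(t)]

Strategy: write B = P · J · P⁻¹ where J is a Jordan canonical form, so e^{tB} = P · e^{tJ} · P⁻¹, and e^{tJ} can be computed block-by-block.

B has Jordan form
J =
  [1, 1, 0]
  [0, 1, 1]
  [0, 0, 1]
(up to reordering of blocks).

Per-block formulas:
  For a 3×3 Jordan block J_3(1): exp(t · J_3(1)) = e^(1t)·(I + t·N + (t^2/2)·N^2), where N is the 3×3 nilpotent shift.

After assembling e^{tJ} and conjugating by P, we get:

e^{tB} =
  [t^2*exp(t)/2 - 2*t*exp(t) + exp(t), -t^2*exp(t)/2 + t*exp(t), t^2*exp(t)/2 - 2*t*exp(t)]
  [-t*exp(t), t*exp(t) + exp(t), -t*exp(t)]
  [-t^2*exp(t)/2 + t*exp(t), t^2*exp(t)/2, -t^2*exp(t)/2 + t*exp(t) + exp(t)]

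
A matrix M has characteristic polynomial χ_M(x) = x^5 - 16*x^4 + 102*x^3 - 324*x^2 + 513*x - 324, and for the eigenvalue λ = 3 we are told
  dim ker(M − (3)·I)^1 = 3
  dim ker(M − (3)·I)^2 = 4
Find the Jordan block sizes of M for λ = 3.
Block sizes for λ = 3: [2, 1, 1]

From the dimensions of kernels of powers, the number of Jordan blocks of size at least j is d_j − d_{j−1} where d_j = dim ker(N^j) (with d_0 = 0). Computing the differences gives [3, 1].
The number of blocks of size exactly k is (#blocks of size ≥ k) − (#blocks of size ≥ k + 1), so the partition is: 2 block(s) of size 1, 1 block(s) of size 2.
In nonincreasing order the block sizes are [2, 1, 1].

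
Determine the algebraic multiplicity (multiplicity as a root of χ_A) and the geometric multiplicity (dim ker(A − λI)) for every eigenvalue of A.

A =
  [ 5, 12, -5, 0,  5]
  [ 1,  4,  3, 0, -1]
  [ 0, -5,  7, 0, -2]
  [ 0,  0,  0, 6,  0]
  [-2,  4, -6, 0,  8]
λ = 6: alg = 5, geom = 3

Step 1 — factor the characteristic polynomial to read off the algebraic multiplicities:
  χ_A(x) = (x - 6)^5

Step 2 — compute geometric multiplicities via the rank-nullity identity g(λ) = n − rank(A − λI):
  rank(A − (6)·I) = 2, so dim ker(A − (6)·I) = n − 2 = 3

Summary:
  λ = 6: algebraic multiplicity = 5, geometric multiplicity = 3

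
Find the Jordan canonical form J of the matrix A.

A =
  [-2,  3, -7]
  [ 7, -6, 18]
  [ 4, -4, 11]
J_3(1)

The characteristic polynomial is
  det(x·I − A) = x^3 - 3*x^2 + 3*x - 1 = (x - 1)^3

Eigenvalues and multiplicities (the geometric multiplicity of λ is n − rank(A − λI), which equals the number of Jordan blocks for λ):
  λ = 1: algebraic multiplicity = 3, geometric multiplicity = 1

Determining the block sizes for each eigenvalue:
  λ = 1: one block (gm = 1), so the single block has size am = 3 → block sizes [3]

Assembling the blocks gives a Jordan form
J =
  [1, 1, 0]
  [0, 1, 1]
  [0, 0, 1]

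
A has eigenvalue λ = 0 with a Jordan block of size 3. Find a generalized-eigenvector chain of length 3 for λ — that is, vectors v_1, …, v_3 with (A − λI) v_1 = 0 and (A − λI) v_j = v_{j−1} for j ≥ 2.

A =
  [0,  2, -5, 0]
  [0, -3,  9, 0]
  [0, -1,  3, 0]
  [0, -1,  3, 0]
A Jordan chain for λ = 0 of length 3:
v_1 = (-1, 0, 0, 0)ᵀ
v_2 = (2, -3, -1, -1)ᵀ
v_3 = (0, 1, 0, 0)ᵀ

Let N = A − (0)·I. We want v_3 with N^3 v_3 = 0 but N^2 v_3 ≠ 0; then v_{j-1} := N · v_j for j = 3, …, 2.

Pick v_3 = (0, 1, 0, 0)ᵀ.
Then v_2 = N · v_3 = (2, -3, -1, -1)ᵀ.
Then v_1 = N · v_2 = (-1, 0, 0, 0)ᵀ.

Sanity check: (A − (0)·I) v_1 = (0, 0, 0, 0)ᵀ = 0. ✓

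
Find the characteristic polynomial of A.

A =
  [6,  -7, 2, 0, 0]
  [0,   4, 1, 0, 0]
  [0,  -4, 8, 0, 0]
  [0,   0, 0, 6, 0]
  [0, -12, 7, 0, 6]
x^5 - 30*x^4 + 360*x^3 - 2160*x^2 + 6480*x - 7776

Expanding det(x·I − A) (e.g. by cofactor expansion or by noting that A is similar to its Jordan form J, which has the same characteristic polynomial as A) gives
  χ_A(x) = x^5 - 30*x^4 + 360*x^3 - 2160*x^2 + 6480*x - 7776
which factors as (x - 6)^5. The eigenvalues (with algebraic multiplicities) are λ = 6 with multiplicity 5.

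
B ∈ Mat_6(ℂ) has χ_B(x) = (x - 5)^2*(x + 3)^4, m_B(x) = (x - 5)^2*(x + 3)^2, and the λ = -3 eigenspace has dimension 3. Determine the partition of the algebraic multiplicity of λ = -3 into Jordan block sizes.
Block sizes for λ = -3: [2, 1, 1]

Step 1 — from the characteristic polynomial, algebraic multiplicity of λ = -3 is 4. From dim ker(B − (-3)·I) = 3, there are exactly 3 Jordan blocks for λ = -3.
Step 2 — from the minimal polynomial, the factor (x + 3)^2 tells us the largest block for λ = -3 has size 2.
Step 3 — with total size 4, 3 blocks, and largest block 2, the block sizes (in nonincreasing order) are [2, 1, 1].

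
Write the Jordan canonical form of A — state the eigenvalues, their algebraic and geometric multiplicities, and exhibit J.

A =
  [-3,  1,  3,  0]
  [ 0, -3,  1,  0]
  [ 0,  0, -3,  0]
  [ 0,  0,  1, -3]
J_3(-3) ⊕ J_1(-3)

The characteristic polynomial is
  det(x·I − A) = x^4 + 12*x^3 + 54*x^2 + 108*x + 81 = (x + 3)^4

Eigenvalues and multiplicities (the geometric multiplicity of λ is n − rank(A − λI), which equals the number of Jordan blocks for λ):
  λ = -3: algebraic multiplicity = 4, geometric multiplicity = 2

Determining the block sizes for each eigenvalue:
  λ = -3: with am = 4 and gm = 2, the partition is not yet determined (e.g. several partitions of 4 into 2 parts exist). Let N = A − (-3)·I. Computing rank(N^1) = 2, rank(N^2) = 1, rank(N^3) = 0; the number of blocks of size ≥ j is rank(N^{j−1}) − rank(N^j), giving [2, 1, 1]. So we have 1 block(s) of size 3, 1 block(s) of size 1 → block sizes [3, 1]

Assembling the blocks gives a Jordan form
J =
  [-3,  1,  0,  0]
  [ 0, -3,  1,  0]
  [ 0,  0, -3,  0]
  [ 0,  0,  0, -3]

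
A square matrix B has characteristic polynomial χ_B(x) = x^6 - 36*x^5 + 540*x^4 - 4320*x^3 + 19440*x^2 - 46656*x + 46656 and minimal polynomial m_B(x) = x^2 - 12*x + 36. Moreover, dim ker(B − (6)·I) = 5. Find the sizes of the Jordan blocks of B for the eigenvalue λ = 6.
Block sizes for λ = 6: [2, 1, 1, 1, 1]

Step 1 — from the characteristic polynomial, algebraic multiplicity of λ = 6 is 6. From dim ker(B − (6)·I) = 5, there are exactly 5 Jordan blocks for λ = 6.
Step 2 — from the minimal polynomial, the factor (x − 6)^2 tells us the largest block for λ = 6 has size 2.
Step 3 — with total size 6, 5 blocks, and largest block 2, the block sizes (in nonincreasing order) are [2, 1, 1, 1, 1].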